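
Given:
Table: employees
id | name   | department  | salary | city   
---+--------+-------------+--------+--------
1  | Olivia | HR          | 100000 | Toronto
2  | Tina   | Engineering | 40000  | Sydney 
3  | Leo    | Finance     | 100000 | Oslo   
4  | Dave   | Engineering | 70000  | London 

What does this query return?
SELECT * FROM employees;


SELECT * returns all 4 rows with all columns

4 rows:
1, Olivia, HR, 100000, Toronto
2, Tina, Engineering, 40000, Sydney
3, Leo, Finance, 100000, Oslo
4, Dave, Engineering, 70000, London


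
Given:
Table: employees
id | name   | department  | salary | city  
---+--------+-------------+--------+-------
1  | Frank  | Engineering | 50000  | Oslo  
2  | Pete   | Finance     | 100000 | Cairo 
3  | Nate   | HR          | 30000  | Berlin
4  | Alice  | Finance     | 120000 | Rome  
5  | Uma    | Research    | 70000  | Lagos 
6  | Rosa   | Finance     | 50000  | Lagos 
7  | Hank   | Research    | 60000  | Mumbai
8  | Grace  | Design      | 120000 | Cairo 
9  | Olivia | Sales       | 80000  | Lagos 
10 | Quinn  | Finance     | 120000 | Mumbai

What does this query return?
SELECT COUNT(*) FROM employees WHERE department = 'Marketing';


Counting rows where department = 'Marketing'


0


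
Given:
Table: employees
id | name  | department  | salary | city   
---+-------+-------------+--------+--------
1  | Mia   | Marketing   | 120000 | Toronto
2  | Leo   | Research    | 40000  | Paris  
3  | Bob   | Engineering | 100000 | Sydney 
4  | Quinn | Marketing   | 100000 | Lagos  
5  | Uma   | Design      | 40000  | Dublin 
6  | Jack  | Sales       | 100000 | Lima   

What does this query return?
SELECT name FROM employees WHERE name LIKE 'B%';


LIKE 'B%' matches names starting with 'B'
Matching: 1

1 rows:
Bob


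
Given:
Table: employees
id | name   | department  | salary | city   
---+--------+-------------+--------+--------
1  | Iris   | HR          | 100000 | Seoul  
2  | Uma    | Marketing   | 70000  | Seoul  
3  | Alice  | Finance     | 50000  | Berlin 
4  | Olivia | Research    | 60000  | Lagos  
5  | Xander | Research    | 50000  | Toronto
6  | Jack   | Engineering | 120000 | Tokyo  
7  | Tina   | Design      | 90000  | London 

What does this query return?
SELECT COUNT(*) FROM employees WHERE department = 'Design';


Counting rows where department = 'Design'
  Tina -> MATCH


1


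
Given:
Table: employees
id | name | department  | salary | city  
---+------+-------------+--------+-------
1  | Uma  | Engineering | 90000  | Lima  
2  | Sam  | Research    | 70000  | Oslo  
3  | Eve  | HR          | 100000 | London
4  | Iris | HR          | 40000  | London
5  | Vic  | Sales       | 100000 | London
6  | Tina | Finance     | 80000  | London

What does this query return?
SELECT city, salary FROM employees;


Projecting columns: city, salary

6 rows:
Lima, 90000
Oslo, 70000
London, 100000
London, 40000
London, 100000
London, 80000


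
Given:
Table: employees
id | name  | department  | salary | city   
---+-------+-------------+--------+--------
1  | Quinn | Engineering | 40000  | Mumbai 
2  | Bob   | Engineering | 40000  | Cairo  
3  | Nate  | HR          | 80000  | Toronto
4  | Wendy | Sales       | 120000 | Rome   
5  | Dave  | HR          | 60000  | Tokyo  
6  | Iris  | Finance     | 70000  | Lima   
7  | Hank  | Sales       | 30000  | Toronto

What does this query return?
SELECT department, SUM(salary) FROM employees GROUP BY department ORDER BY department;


Summing salary within each department:
  Engineering: 40000 + 40000 = 80000
  Finance: 70000 = 70000
  HR: 80000 + 60000 = 140000
  Sales: 120000 + 30000 = 150000


4 groups:
Engineering, 80000
Finance, 70000
HR, 140000
Sales, 150000


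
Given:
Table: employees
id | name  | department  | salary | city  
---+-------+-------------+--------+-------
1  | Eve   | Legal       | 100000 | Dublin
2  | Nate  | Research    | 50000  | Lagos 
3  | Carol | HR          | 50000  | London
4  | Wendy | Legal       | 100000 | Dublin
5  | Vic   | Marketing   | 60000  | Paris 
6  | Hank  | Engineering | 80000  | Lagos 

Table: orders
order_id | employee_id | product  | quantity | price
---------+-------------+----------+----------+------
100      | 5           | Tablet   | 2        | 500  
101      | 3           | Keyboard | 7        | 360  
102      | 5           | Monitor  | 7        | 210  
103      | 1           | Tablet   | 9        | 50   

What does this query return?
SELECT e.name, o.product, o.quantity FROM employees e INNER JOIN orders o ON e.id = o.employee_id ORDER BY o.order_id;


Joining employees.id = orders.employee_id:
  employee Vic (id=5) -> order Tablet
  employee Carol (id=3) -> order Keyboard
  employee Vic (id=5) -> order Monitor
  employee Eve (id=1) -> order Tablet


4 rows:
Vic, Tablet, 2
Carol, Keyboard, 7
Vic, Monitor, 7
Eve, Tablet, 9


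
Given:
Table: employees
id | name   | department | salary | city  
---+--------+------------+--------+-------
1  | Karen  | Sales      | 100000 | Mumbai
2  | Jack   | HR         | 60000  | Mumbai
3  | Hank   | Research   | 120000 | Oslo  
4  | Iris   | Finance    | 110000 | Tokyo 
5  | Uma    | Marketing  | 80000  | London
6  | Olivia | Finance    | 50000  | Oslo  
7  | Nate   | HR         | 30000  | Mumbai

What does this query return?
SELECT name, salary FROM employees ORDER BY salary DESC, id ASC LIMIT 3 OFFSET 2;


Sort by salary DESC (id ASC tiebreak), then skip 2 and take 3
Rows 3 through 5

3 rows:
Karen, 100000
Uma, 80000
Jack, 60000


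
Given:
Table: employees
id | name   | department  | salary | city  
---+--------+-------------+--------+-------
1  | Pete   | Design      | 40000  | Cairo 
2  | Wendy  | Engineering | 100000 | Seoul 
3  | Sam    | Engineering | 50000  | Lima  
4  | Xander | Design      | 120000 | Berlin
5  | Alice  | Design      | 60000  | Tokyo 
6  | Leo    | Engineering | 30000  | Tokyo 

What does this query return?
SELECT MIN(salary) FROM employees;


Salaries: 40000, 100000, 50000, 120000, 60000, 30000
MIN = 30000

30000


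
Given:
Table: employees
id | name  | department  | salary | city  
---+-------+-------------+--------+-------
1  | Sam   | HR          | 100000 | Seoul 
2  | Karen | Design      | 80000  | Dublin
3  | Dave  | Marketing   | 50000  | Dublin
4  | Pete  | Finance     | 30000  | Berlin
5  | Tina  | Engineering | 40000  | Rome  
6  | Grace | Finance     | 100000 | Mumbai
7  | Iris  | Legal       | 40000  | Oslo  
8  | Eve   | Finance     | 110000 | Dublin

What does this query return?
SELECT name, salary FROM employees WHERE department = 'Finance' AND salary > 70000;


Filtering: department = 'Finance' AND salary > 70000
Matching: 2 rows

2 rows:
Grace, 100000
Eve, 110000


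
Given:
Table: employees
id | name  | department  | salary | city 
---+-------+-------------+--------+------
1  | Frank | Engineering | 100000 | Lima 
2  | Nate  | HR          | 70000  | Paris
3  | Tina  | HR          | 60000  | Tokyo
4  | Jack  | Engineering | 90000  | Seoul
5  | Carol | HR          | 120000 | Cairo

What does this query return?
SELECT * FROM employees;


SELECT * returns all 5 rows with all columns

5 rows:
1, Frank, Engineering, 100000, Lima
2, Nate, HR, 70000, Paris
3, Tina, HR, 60000, Tokyo
4, Jack, Engineering, 90000, Seoul
5, Carol, HR, 120000, Cairo


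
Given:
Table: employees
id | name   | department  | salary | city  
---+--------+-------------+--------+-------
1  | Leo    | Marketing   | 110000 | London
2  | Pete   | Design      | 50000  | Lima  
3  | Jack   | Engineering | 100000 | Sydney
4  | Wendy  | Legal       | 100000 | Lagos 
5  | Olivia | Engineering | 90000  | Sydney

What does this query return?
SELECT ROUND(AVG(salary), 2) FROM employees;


SUM(salary) = 450000
COUNT = 5
ROUND(AVG, 2) = ROUND(450000 / 5, 2) = 90000.0

90000.0


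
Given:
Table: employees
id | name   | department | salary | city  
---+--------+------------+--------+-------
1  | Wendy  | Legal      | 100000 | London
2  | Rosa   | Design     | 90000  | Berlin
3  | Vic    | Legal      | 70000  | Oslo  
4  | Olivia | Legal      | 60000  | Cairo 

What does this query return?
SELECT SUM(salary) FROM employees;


SUM(salary) = 100000 + 90000 + 70000 + 60000 = 320000

320000


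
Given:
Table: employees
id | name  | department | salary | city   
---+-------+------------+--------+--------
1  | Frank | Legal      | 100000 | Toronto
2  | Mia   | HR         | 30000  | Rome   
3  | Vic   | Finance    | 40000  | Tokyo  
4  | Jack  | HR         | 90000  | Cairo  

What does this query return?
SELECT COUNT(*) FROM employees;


COUNT(*) counts all rows

4


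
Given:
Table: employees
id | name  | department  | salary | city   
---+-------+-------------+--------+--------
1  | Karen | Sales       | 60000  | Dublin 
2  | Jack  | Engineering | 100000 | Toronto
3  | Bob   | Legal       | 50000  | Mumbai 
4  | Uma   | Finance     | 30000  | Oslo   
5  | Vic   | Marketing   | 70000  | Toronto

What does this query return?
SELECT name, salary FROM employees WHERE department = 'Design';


Filtering: department = 'Design'
Matching rows: 0

Empty result set (0 rows)


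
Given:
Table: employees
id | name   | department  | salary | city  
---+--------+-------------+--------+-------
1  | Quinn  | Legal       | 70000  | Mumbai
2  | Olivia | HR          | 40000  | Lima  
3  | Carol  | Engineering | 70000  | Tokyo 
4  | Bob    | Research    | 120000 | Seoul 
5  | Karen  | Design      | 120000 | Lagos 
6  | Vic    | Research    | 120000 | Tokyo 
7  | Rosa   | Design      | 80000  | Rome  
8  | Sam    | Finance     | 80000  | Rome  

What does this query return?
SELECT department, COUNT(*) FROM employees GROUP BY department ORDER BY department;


Assigning each row to its department group:
  Quinn -> Legal
  Olivia -> HR
  Carol -> Engineering
  Bob -> Research
  Karen -> Design
  Vic -> Research
  Rosa -> Design
  Sam -> Finance


6 groups:
Design, 2
Engineering, 1
Finance, 1
HR, 1
Legal, 1
Research, 2


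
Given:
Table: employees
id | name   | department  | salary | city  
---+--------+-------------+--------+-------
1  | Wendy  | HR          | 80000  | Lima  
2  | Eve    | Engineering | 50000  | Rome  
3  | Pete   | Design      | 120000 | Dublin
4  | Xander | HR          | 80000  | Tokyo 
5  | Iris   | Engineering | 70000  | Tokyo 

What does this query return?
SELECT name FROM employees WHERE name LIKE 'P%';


LIKE 'P%' matches names starting with 'P'
Matching: 1

1 rows:
Pete


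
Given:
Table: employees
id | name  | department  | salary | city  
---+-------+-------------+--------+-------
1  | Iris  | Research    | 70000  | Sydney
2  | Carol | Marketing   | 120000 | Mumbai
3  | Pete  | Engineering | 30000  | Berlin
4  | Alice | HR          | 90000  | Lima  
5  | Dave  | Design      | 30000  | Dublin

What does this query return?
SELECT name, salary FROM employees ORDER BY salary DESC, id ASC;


Sorting by salary DESC, then id ASC for ties

5 rows:
Carol, 120000
Alice, 90000
Iris, 70000
Pete, 30000
Dave, 30000


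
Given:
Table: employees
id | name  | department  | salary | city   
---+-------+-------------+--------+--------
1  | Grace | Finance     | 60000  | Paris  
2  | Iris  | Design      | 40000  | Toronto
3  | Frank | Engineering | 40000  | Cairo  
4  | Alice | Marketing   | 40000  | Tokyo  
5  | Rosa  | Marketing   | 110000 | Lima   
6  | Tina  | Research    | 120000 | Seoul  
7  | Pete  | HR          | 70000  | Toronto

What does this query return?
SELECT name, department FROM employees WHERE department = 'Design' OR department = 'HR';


Filtering: department = 'Design' OR 'HR'
Matching: 2 rows

2 rows:
Iris, Design
Pete, HR


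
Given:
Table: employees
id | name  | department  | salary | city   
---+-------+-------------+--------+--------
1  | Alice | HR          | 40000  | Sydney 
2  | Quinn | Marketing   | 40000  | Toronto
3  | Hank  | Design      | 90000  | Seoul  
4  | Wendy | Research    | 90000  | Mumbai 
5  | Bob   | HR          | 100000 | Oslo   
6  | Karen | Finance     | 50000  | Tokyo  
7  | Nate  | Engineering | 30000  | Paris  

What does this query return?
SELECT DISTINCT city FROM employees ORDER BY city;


All 'city' values (row order): Sydney, Toronto, Seoul, Mumbai, Oslo, Tokyo, Paris
Removing duplicates leaves 7 unique value(s).

7 values:
Mumbai
Oslo
Paris
Seoul
Sydney
Tokyo
Toronto


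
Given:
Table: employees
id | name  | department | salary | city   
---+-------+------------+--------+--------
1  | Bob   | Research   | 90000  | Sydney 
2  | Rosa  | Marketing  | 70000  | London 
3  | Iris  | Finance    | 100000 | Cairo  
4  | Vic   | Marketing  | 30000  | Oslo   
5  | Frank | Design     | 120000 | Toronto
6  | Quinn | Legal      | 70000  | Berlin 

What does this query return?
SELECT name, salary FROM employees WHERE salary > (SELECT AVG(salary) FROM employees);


Subquery: AVG(salary) = 80000.0
Filtering: salary > 80000.0
  Bob (90000) -> MATCH
  Iris (100000) -> MATCH
  Frank (120000) -> MATCH


3 rows:
Bob, 90000
Iris, 100000
Frank, 120000


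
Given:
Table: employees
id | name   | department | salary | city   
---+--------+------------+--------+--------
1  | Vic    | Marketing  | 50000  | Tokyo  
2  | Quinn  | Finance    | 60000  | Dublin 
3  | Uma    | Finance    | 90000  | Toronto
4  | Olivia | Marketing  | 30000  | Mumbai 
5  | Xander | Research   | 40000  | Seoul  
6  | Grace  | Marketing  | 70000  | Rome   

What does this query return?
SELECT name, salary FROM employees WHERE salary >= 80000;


Filtering: salary >= 80000
Matching: 1 rows

1 rows:
Uma, 90000


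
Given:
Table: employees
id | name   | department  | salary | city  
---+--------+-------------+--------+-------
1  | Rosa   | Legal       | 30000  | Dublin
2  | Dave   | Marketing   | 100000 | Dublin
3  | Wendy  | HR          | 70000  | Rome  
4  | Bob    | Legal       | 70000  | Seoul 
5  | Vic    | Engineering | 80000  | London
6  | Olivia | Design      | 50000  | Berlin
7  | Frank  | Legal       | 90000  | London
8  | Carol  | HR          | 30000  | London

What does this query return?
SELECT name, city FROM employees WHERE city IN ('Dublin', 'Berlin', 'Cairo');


Filtering: city IN ('Dublin', 'Berlin', 'Cairo')
Matching: 3 rows

3 rows:
Rosa, Dublin
Dave, Dublin
Olivia, Berlin


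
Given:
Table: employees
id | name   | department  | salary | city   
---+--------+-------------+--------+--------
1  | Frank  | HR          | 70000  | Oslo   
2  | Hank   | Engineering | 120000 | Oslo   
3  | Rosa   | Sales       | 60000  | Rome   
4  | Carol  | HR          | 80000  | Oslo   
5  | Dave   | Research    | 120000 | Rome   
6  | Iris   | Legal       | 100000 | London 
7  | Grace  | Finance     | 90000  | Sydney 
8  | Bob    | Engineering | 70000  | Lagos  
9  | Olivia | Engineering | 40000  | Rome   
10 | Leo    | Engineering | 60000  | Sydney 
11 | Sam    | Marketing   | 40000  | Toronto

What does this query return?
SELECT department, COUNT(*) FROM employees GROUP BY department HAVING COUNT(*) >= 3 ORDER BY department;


Groups with count >= 3:
  Engineering: 4 -> PASS
  Finance: 1 -> filtered out
  HR: 2 -> filtered out
  Legal: 1 -> filtered out
  Marketing: 1 -> filtered out
  Research: 1 -> filtered out
  Sales: 1 -> filtered out


1 groups:
Engineering, 4


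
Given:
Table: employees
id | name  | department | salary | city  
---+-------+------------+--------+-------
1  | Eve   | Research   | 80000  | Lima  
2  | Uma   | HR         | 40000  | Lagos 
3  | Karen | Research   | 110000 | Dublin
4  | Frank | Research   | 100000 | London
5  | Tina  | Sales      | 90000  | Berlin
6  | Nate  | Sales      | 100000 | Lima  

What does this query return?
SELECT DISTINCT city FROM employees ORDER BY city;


All 'city' values (row order): Lima, Lagos, Dublin, London, Berlin, Lima
Removing duplicates leaves 5 unique value(s).

5 values:
Berlin
Dublin
Lagos
Lima
London


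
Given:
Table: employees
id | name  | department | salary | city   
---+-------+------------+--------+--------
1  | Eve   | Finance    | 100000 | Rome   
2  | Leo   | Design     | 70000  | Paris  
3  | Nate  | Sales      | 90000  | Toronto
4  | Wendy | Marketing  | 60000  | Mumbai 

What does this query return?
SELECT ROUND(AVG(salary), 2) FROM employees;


SUM(salary) = 320000
COUNT = 4
ROUND(AVG, 2) = ROUND(320000 / 4, 2) = 80000.0

80000.0


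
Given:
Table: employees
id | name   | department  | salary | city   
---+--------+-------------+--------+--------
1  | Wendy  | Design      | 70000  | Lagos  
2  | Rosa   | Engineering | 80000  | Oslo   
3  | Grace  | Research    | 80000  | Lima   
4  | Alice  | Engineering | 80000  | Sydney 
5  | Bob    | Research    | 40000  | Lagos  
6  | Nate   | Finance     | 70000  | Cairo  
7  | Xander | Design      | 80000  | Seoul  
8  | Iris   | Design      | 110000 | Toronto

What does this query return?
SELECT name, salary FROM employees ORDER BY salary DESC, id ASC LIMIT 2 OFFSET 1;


Sort by salary DESC (id ASC tiebreak), then skip 1 and take 2
Rows 2 through 3

2 rows:
Rosa, 80000
Grace, 80000


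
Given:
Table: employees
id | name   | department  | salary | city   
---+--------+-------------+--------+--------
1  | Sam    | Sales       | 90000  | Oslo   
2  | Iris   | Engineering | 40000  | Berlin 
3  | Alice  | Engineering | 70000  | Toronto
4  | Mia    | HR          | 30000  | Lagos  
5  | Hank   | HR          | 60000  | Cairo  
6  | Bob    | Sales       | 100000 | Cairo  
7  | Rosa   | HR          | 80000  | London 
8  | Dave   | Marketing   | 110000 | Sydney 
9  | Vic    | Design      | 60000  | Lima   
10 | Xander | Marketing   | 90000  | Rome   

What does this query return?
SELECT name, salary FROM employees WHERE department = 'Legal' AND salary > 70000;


Filtering: department = 'Legal' AND salary > 70000
Matching: 0 rows

Empty result set (0 rows)


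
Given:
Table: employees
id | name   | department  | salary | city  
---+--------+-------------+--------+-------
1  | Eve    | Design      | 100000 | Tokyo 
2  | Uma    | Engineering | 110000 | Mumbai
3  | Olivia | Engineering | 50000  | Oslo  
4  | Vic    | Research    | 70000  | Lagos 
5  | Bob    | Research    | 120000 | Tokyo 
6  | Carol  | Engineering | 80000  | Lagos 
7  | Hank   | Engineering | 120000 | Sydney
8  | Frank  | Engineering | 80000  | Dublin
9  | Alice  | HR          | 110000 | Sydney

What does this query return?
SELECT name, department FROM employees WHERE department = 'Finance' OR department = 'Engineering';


Filtering: department = 'Finance' OR 'Engineering'
Matching: 5 rows

5 rows:
Uma, Engineering
Olivia, Engineering
Carol, Engineering
Hank, Engineering
Frank, Engineering


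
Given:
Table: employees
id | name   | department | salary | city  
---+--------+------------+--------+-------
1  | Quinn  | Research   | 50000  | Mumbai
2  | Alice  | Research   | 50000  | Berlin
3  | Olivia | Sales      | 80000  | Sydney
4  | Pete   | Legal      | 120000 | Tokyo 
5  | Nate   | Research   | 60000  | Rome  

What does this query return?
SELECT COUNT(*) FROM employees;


COUNT(*) counts all rows

5


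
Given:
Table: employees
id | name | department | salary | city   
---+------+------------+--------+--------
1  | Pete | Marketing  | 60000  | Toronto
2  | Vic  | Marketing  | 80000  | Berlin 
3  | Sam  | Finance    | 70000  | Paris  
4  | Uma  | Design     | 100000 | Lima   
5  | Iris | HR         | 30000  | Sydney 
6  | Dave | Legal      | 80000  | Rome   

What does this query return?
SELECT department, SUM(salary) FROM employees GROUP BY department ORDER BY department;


Summing salary within each department:
  Design: 100000 = 100000
  Finance: 70000 = 70000
  HR: 30000 = 30000
  Legal: 80000 = 80000
  Marketing: 60000 + 80000 = 140000


5 groups:
Design, 100000
Finance, 70000
HR, 30000
Legal, 80000
Marketing, 140000


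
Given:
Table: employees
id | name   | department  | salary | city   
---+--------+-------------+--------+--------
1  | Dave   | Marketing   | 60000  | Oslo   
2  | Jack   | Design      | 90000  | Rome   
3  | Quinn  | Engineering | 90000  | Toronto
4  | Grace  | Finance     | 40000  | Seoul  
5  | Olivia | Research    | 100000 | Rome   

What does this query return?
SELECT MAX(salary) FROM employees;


Salaries: 60000, 90000, 90000, 40000, 100000
MAX = 100000

100000


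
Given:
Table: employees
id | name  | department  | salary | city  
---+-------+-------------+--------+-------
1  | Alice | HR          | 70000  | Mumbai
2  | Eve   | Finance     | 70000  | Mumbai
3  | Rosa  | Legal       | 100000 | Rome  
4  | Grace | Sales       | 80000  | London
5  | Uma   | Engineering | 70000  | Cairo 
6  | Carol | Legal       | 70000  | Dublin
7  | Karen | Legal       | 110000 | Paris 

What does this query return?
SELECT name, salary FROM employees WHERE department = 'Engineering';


Filtering: department = 'Engineering'
Matching rows: 1

1 rows:
Uma, 70000


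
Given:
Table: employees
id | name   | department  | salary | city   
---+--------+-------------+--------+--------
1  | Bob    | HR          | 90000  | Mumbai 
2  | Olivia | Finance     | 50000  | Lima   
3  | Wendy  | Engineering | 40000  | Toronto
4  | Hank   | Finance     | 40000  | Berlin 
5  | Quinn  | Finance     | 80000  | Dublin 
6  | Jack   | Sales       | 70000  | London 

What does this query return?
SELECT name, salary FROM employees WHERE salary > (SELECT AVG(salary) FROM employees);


Subquery: AVG(salary) = 61666.67
Filtering: salary > 61666.67
  Bob (90000) -> MATCH
  Quinn (80000) -> MATCH
  Jack (70000) -> MATCH


3 rows:
Bob, 90000
Quinn, 80000
Jack, 70000


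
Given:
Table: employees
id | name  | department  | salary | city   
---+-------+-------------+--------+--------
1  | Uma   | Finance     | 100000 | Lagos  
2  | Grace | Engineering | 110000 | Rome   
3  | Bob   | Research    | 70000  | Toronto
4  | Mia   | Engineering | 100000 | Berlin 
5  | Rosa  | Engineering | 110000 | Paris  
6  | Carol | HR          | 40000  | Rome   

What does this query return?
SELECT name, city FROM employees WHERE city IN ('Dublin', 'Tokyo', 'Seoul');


Filtering: city IN ('Dublin', 'Tokyo', 'Seoul')
Matching: 0 rows

Empty result set (0 rows)


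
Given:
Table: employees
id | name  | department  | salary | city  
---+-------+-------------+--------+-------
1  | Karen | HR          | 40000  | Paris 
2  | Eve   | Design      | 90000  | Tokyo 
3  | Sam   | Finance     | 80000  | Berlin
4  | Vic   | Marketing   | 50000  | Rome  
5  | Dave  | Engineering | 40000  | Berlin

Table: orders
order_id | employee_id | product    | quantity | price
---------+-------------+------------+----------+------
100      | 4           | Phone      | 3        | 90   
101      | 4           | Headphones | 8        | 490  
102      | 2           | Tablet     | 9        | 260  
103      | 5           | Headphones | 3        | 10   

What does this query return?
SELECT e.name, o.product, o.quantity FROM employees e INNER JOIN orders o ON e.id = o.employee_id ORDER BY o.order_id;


Joining employees.id = orders.employee_id:
  employee Vic (id=4) -> order Phone
  employee Vic (id=4) -> order Headphones
  employee Eve (id=2) -> order Tablet
  employee Dave (id=5) -> order Headphones


4 rows:
Vic, Phone, 3
Vic, Headphones, 8
Eve, Tablet, 9
Dave, Headphones, 3


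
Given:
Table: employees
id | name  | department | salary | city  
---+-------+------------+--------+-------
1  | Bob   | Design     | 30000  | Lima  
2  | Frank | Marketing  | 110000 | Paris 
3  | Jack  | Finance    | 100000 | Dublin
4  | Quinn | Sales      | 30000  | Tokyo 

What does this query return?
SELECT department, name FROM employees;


Projecting columns: department, name

4 rows:
Design, Bob
Marketing, Frank
Finance, Jack
Sales, Quinn


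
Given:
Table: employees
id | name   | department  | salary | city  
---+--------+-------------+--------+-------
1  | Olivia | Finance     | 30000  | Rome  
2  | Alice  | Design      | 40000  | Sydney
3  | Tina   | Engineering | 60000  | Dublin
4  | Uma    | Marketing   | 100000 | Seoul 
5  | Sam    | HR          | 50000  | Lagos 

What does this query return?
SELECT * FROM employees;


SELECT * returns all 5 rows with all columns

5 rows:
1, Olivia, Finance, 30000, Rome
2, Alice, Design, 40000, Sydney
3, Tina, Engineering, 60000, Dublin
4, Uma, Marketing, 100000, Seoul
5, Sam, HR, 50000, Lagos


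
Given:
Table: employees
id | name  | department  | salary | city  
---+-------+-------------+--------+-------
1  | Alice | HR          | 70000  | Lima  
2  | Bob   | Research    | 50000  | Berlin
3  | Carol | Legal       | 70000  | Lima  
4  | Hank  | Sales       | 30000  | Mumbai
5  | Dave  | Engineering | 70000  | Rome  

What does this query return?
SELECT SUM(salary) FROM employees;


SUM(salary) = 70000 + 50000 + 70000 + 30000 + 70000 = 290000

290000


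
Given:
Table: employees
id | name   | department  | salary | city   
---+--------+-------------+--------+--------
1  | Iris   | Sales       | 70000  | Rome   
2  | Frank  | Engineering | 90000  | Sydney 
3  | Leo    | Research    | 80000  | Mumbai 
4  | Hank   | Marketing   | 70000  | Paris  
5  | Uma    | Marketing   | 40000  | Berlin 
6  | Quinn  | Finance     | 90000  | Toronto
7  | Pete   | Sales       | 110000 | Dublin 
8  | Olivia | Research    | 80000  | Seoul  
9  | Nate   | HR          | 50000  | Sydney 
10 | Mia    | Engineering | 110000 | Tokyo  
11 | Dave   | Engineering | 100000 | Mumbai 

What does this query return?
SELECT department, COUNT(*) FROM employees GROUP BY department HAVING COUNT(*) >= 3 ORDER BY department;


Groups with count >= 3:
  Engineering: 3 -> PASS
  Finance: 1 -> filtered out
  HR: 1 -> filtered out
  Marketing: 2 -> filtered out
  Research: 2 -> filtered out
  Sales: 2 -> filtered out


1 groups:
Engineering, 3


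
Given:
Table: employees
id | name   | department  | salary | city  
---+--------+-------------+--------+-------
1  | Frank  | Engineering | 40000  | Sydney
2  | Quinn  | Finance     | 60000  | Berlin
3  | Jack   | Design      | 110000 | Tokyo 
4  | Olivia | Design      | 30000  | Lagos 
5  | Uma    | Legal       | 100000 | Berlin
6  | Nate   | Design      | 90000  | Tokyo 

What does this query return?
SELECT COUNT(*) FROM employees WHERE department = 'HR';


Counting rows where department = 'HR'


0


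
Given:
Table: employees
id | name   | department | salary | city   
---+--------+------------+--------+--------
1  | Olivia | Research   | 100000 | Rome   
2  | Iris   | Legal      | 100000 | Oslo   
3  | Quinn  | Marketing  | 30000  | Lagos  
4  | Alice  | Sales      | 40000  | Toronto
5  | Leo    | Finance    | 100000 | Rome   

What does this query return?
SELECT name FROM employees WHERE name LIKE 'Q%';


LIKE 'Q%' matches names starting with 'Q'
Matching: 1

1 rows:
Quinn


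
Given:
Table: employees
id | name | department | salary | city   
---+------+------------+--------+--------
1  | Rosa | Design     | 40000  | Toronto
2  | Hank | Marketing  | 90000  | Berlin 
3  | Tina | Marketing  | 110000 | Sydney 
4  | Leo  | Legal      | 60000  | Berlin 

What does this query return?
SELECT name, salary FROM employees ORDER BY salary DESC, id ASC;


Sorting by salary DESC, then id ASC for ties

4 rows:
Tina, 110000
Hank, 90000
Leo, 60000
Rosa, 40000


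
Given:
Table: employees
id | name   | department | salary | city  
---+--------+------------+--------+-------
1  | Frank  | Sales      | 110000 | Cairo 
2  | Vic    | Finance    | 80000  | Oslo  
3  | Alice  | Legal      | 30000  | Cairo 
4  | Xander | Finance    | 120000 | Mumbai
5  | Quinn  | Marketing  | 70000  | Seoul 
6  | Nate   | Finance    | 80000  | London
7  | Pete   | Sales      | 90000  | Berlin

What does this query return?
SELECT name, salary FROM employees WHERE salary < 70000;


Filtering: salary < 70000
Matching: 1 rows

1 rows:
Alice, 30000


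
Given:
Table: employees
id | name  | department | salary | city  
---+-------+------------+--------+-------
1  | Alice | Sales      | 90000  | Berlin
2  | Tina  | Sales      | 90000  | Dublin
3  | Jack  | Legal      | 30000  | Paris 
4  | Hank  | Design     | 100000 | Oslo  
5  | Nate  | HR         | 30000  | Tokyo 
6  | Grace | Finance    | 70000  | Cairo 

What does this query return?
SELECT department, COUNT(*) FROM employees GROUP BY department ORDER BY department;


Assigning each row to its department group:
  Alice -> Sales
  Tina -> Sales
  Jack -> Legal
  Hank -> Design
  Nate -> HR
  Grace -> Finance


5 groups:
Design, 1
Finance, 1
HR, 1
Legal, 1
Sales, 2


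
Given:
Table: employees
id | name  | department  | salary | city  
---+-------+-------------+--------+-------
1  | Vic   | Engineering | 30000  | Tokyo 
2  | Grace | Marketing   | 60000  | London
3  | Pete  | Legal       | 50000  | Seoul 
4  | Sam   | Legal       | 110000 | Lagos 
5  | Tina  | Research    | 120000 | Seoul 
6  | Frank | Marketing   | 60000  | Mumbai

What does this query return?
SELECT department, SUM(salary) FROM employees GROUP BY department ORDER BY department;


Summing salary within each department:
  Engineering: 30000 = 30000
  Legal: 50000 + 110000 = 160000
  Marketing: 60000 + 60000 = 120000
  Research: 120000 = 120000


4 groups:
Engineering, 30000
Legal, 160000
Marketing, 120000
Research, 120000


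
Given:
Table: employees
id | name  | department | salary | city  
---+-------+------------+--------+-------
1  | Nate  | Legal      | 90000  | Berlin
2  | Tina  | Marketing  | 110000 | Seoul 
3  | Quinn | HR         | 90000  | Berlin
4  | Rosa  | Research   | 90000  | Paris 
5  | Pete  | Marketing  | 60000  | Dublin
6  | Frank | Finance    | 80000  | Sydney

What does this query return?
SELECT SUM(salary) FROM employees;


SUM(salary) = 90000 + 110000 + 90000 + 90000 + 60000 + 80000 = 520000

520000


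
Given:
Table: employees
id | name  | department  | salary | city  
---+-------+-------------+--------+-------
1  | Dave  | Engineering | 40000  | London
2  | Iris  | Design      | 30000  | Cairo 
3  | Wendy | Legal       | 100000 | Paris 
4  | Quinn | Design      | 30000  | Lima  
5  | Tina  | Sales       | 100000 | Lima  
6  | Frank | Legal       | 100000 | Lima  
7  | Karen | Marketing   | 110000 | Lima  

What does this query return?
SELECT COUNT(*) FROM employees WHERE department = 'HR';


Counting rows where department = 'HR'


0


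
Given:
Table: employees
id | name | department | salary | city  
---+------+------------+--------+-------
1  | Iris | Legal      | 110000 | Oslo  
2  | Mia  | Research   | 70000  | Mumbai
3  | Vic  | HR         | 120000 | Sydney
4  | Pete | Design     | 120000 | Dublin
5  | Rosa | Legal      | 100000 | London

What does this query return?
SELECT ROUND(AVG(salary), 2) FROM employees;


SUM(salary) = 520000
COUNT = 5
ROUND(AVG, 2) = ROUND(520000 / 5, 2) = 104000.0

104000.0


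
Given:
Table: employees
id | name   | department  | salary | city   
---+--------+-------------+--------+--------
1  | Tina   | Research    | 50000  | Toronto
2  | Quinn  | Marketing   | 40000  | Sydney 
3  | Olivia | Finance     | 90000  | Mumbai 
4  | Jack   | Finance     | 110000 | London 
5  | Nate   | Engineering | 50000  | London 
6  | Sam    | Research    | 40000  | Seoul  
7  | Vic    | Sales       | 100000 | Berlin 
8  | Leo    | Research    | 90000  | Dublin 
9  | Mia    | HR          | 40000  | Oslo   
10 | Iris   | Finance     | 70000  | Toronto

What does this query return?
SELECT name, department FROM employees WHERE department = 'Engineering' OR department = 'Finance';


Filtering: department = 'Engineering' OR 'Finance'
Matching: 4 rows

4 rows:
Olivia, Finance
Jack, Finance
Nate, Engineering
Iris, Finance


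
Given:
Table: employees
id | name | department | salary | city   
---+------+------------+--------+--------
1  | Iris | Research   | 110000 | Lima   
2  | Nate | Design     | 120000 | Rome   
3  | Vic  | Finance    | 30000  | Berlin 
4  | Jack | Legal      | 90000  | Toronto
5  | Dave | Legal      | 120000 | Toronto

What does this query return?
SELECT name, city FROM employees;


Projecting columns: name, city

5 rows:
Iris, Lima
Nate, Rome
Vic, Berlin
Jack, Toronto
Dave, Toronto


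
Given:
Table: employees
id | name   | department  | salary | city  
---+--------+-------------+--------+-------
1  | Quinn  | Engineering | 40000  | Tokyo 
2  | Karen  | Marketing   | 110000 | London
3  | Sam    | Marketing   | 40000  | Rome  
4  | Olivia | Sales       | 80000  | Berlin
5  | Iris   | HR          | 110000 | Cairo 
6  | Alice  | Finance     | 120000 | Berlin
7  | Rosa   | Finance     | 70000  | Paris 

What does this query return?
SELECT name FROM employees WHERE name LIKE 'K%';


LIKE 'K%' matches names starting with 'K'
Matching: 1

1 rows:
Karen


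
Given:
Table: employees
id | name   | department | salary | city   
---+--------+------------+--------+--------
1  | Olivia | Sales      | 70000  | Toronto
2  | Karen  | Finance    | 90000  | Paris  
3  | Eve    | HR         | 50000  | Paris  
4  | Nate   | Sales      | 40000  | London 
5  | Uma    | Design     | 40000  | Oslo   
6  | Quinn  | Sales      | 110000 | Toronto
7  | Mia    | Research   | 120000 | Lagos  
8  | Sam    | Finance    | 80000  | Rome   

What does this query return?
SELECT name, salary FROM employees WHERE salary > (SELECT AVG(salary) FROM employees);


Subquery: AVG(salary) = 75000.0
Filtering: salary > 75000.0
  Karen (90000) -> MATCH
  Quinn (110000) -> MATCH
  Mia (120000) -> MATCH
  Sam (80000) -> MATCH


4 rows:
Karen, 90000
Quinn, 110000
Mia, 120000
Sam, 80000


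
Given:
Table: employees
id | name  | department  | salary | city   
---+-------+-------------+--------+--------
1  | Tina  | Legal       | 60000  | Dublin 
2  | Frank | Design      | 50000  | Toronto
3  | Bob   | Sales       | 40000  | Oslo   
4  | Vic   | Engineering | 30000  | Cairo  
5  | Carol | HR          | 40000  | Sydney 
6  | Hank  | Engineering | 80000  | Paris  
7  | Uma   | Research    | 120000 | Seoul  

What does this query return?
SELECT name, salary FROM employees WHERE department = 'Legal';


Filtering: department = 'Legal'
Matching rows: 1

1 rows:
Tina, 60000


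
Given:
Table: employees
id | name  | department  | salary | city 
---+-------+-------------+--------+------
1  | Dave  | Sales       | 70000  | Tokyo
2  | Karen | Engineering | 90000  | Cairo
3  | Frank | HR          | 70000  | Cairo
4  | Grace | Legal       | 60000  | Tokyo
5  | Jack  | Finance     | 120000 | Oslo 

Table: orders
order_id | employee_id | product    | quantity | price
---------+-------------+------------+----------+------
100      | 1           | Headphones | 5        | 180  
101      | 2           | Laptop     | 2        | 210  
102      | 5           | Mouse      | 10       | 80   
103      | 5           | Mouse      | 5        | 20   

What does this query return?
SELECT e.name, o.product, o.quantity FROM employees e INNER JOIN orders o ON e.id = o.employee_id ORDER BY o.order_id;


Joining employees.id = orders.employee_id:
  employee Dave (id=1) -> order Headphones
  employee Karen (id=2) -> order Laptop
  employee Jack (id=5) -> order Mouse
  employee Jack (id=5) -> order Mouse


4 rows:
Dave, Headphones, 5
Karen, Laptop, 2
Jack, Mouse, 10
Jack, Mouse, 5


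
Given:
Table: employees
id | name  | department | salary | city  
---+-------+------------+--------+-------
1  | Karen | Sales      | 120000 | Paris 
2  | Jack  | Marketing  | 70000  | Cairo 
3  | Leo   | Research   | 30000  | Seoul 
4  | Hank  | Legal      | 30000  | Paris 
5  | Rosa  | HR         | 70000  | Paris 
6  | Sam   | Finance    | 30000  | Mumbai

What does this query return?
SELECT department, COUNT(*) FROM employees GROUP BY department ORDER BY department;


Assigning each row to its department group:
  Karen -> Sales
  Jack -> Marketing
  Leo -> Research
  Hank -> Legal
  Rosa -> HR
  Sam -> Finance


6 groups:
Finance, 1
HR, 1
Legal, 1
Marketing, 1
Research, 1
Sales, 1


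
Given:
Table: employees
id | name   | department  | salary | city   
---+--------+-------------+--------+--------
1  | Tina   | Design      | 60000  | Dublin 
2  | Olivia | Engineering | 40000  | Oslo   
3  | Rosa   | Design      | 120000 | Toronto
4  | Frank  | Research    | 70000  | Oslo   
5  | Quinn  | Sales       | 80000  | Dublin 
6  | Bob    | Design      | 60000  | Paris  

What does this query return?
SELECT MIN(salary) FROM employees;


Salaries: 60000, 40000, 120000, 70000, 80000, 60000
MIN = 40000

40000


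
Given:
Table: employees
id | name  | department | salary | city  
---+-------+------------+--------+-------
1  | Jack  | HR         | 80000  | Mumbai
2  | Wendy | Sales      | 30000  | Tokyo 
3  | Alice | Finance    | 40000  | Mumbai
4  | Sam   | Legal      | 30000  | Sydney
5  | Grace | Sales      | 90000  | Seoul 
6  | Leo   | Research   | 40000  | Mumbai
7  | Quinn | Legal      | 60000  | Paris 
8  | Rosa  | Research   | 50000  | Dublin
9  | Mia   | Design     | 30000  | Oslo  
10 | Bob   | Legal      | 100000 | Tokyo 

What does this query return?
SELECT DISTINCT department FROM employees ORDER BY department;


All 'department' values (row order): HR, Sales, Finance, Legal, Sales, Research, Legal, Research, Design, Legal
Removing duplicates leaves 6 unique value(s).

6 values:
Design
Finance
HR
Legal
Research
Sales


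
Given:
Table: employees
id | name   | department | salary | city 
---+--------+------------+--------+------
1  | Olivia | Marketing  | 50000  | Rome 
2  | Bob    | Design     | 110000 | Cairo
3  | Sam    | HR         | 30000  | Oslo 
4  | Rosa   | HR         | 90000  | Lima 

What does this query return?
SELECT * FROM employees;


SELECT * returns all 4 rows with all columns

4 rows:
1, Olivia, Marketing, 50000, Rome
2, Bob, Design, 110000, Cairo
3, Sam, HR, 30000, Oslo
4, Rosa, HR, 90000, Lima


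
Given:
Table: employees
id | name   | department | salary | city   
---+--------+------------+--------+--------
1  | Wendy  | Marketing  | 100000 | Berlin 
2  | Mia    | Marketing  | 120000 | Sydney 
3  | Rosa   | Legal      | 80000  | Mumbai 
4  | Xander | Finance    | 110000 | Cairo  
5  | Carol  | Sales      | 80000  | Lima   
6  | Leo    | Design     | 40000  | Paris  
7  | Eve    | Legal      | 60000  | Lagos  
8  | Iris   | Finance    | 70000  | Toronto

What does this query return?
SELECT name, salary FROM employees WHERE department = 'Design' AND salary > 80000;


Filtering: department = 'Design' AND salary > 80000
Matching: 0 rows

Empty result set (0 rows)


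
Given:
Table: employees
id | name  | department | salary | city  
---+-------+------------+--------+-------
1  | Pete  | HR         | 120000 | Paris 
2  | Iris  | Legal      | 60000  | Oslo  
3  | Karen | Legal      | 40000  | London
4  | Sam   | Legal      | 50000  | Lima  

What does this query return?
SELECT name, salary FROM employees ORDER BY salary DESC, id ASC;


Sorting by salary DESC, then id ASC for ties

4 rows:
Pete, 120000
Iris, 60000
Sam, 50000
Karen, 40000


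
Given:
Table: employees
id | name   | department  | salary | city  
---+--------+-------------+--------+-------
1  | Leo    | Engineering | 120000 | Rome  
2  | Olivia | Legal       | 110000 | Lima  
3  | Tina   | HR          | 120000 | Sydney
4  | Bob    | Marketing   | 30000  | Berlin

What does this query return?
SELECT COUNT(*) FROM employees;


COUNT(*) counts all rows

4


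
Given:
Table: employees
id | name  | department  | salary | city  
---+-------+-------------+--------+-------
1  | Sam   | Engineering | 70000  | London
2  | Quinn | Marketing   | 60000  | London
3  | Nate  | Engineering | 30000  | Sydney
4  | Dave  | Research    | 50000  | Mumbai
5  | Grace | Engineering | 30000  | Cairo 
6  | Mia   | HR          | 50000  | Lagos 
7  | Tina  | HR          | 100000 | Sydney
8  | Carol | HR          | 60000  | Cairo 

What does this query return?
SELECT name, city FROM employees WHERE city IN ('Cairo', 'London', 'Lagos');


Filtering: city IN ('Cairo', 'London', 'Lagos')
Matching: 5 rows

5 rows:
Sam, London
Quinn, London
Grace, Cairo
Mia, Lagos
Carol, Cairo


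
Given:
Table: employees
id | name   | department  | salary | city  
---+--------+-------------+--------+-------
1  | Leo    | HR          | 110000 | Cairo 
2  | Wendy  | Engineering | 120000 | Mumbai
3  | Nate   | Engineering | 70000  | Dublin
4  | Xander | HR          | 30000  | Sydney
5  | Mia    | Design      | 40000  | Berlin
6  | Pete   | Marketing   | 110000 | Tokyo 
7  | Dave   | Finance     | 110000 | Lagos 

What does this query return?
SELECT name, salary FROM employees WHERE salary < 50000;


Filtering: salary < 50000
Matching: 2 rows

2 rows:
Xander, 30000
Mia, 40000
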